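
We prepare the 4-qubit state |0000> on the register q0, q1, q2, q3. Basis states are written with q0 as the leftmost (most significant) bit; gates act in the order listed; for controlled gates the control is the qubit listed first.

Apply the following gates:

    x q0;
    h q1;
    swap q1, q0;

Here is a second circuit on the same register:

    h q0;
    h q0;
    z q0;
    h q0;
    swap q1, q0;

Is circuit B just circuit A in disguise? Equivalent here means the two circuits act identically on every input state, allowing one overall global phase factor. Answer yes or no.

No: there is an input state on which the two circuits produce genuinely different outputs (not merely differing by a phase).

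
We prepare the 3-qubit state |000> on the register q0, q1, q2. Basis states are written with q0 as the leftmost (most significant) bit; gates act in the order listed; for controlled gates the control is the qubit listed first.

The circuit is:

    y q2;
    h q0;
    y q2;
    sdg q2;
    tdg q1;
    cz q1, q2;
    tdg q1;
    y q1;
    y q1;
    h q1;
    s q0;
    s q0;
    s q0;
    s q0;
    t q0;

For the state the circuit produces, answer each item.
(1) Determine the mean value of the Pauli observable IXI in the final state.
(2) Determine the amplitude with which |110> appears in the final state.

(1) In the final state, IXI has expectation 1. Key observation: the block from step 11 through step 14 cancels to the identity and can be dropped.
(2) |110> carries amplitude exp(I*pi/4)/2 in the final state.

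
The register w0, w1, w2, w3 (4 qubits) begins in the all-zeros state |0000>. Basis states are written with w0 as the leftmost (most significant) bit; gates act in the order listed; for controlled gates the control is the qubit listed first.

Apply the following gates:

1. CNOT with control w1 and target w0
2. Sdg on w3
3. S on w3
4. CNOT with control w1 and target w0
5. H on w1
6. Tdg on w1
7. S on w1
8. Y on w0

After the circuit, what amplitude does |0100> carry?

The final state's coefficient on |0100> equals 0. Key observation: gates 1-4 undo each other exactly, leaving only the rest of the circuit to track.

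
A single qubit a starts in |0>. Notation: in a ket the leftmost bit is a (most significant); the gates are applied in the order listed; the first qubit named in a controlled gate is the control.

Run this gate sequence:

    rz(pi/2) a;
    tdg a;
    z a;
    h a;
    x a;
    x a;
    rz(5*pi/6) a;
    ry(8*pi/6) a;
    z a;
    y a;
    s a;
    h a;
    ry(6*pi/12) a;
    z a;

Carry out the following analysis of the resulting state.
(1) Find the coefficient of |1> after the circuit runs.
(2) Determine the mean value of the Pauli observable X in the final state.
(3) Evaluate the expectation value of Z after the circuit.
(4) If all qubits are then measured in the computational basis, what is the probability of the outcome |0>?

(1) The final state's coefficient on |1> equals sqrt(6)*exp(5*I*pi/6)/4 + sqrt(2)*exp(2*I*pi/3)/4. Key observation: steps 5-6 multiply out to the identity, so the circuit reduces to the remaining gates.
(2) The expectation value of X is -1/2.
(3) In the final state, Z has expectation -3/4.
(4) Outcome |0> occurs with probability 1/8.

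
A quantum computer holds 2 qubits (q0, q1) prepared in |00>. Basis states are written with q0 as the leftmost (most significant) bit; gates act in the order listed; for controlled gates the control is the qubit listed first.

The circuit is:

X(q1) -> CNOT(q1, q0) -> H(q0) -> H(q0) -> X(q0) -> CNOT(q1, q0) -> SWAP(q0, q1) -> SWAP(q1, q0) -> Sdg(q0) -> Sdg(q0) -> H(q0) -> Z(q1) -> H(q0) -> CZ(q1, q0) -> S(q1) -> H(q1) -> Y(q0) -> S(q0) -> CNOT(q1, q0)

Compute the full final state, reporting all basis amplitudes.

After the circuit, the state carries amplitude -sqrt(2)/2 on |00>, 0 on |01>, 0 on |10>, sqrt(2)/2 on |11>.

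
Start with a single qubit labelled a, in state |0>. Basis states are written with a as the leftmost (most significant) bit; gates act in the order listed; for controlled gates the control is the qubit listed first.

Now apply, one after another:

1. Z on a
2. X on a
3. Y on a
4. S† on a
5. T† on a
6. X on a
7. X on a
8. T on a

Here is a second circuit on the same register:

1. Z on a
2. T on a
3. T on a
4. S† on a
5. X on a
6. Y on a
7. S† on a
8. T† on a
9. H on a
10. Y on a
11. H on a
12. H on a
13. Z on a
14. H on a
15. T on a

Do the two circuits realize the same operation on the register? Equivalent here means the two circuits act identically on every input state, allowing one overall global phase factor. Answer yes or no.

No: there is an input state on which the two circuits produce genuinely different outputs (not merely differing by a phase).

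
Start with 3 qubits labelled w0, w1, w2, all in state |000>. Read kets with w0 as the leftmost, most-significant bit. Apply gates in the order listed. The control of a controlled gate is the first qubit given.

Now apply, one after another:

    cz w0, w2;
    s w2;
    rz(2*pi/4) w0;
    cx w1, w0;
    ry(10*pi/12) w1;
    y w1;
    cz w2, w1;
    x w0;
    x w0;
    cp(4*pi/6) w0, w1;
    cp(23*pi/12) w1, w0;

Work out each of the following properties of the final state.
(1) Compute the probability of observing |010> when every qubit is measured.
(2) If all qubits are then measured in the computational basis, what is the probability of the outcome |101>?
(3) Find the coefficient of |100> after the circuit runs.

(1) The probability of measuring |010> is 1/2 - sqrt(3)/4. Key observation: gates 8-9 undo each other exactly, leaving only the rest of the circuit to track.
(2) A full measurement returns |101> with probability 0.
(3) The final state's coefficient on |100> equals 0.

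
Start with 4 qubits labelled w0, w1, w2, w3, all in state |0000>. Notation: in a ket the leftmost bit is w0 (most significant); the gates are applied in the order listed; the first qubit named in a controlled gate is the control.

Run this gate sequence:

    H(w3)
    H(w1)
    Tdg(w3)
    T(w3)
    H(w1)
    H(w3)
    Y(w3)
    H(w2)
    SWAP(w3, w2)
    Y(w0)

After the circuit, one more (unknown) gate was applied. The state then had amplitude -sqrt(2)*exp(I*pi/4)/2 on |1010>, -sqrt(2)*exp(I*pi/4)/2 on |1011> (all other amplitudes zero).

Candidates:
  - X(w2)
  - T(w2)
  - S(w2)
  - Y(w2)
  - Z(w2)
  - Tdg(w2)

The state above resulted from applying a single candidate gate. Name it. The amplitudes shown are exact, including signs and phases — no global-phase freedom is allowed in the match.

The applied gate was T(w2). Key observation: steps 1-6 multiply out to the identity, so the circuit reduces to the remaining gates.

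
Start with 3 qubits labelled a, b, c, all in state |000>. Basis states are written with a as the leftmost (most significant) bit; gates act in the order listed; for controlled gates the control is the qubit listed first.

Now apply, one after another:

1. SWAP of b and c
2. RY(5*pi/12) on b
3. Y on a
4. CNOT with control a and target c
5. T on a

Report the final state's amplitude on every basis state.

The resulting statevector has amplitude (sqrt(6 - 3*sqrt(2))/4 + sqrt(sqrt(2) + 2)/4)*exp(3*I*pi/4) on |101>, (-sqrt(2 - sqrt(2))/4 + sqrt(3*sqrt(2) + 6)/4)*exp(3*I*pi/4) on |111>, and 0 on every other basis state.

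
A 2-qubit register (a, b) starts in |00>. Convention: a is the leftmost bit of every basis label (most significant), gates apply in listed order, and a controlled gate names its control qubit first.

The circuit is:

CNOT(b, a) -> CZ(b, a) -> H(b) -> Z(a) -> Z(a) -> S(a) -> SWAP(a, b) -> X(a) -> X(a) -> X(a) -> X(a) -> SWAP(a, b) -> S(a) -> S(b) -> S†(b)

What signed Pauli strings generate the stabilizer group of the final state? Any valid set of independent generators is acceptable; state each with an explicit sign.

One valid set of independent stabilizer generators is +IX, +ZI (any independent generating set of the same group is equally correct). Key observation: the block from step 7 through step 12 cancels to the identity and can be dropped.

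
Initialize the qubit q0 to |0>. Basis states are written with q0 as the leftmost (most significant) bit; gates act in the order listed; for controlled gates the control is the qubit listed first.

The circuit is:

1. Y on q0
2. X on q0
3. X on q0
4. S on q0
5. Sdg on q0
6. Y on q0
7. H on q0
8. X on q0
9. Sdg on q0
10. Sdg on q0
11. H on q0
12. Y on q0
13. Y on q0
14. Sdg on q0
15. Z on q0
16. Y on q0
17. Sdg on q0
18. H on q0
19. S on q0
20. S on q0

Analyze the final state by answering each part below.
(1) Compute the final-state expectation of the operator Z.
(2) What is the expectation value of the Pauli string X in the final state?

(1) The expectation value of Z is 0.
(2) The expectation value of X is -1.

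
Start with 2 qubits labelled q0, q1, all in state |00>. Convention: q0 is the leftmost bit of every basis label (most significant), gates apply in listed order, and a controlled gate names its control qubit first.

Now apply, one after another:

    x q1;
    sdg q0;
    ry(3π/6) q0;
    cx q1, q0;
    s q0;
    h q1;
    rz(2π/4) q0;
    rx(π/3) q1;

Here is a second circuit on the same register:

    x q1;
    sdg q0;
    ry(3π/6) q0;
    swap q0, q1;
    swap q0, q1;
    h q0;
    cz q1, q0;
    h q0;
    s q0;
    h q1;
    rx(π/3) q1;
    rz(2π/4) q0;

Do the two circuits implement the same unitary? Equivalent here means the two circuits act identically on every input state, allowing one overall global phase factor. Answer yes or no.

Yes — the two circuits implement the same unitary up to a global phase.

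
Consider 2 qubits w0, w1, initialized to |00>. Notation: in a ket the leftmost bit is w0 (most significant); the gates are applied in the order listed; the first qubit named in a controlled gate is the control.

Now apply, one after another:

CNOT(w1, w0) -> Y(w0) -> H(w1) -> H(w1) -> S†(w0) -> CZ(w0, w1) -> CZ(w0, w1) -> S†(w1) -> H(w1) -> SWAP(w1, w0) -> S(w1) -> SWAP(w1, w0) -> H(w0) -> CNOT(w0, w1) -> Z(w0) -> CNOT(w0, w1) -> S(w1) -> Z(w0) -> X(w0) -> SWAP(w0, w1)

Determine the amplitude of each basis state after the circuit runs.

After the circuit, the state carries amplitude -I/2 on |00>, I/2 on |01>, 1/2 on |10>, -1/2 on |11>.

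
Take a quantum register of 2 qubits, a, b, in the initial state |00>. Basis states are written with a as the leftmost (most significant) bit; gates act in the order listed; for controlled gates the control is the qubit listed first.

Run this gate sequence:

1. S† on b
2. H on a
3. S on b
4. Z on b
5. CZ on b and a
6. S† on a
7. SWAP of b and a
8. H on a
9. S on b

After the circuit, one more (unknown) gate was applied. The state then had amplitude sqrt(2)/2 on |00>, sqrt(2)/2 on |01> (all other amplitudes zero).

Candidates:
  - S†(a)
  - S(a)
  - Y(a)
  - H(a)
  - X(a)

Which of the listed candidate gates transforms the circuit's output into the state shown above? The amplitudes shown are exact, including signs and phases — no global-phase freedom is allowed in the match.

The unique candidate consistent with the amplitudes is H(a).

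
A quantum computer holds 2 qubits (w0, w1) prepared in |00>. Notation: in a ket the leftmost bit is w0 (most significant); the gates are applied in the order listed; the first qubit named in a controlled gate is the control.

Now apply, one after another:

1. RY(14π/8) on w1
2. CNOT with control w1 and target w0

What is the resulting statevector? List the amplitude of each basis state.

The resulting statevector has amplitude -sqrt(sqrt(2) + 2)/2 on |00>, 0 on |01>, 0 on |10>, sqrt(2 - sqrt(2))/2 on |11>.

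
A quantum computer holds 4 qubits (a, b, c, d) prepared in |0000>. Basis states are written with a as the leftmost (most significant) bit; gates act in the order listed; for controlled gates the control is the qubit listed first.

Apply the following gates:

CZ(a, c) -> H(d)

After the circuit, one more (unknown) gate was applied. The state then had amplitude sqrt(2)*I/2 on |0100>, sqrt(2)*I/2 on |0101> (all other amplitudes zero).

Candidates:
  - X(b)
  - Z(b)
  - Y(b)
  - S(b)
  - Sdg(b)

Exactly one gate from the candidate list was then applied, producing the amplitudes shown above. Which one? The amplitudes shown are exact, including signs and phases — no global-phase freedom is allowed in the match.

The unique candidate consistent with the amplitudes is Y(b).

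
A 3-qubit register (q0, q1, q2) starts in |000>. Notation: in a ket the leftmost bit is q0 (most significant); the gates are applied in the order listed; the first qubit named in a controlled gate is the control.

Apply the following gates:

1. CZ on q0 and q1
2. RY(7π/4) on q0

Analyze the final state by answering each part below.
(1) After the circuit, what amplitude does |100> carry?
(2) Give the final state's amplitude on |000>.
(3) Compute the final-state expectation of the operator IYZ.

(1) The amplitude on |100> is sqrt(2 - sqrt(2))/2.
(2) The final state's coefficient on |000> equals -sqrt(sqrt(2) + 2)/2.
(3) The observable IYZ averages to 0.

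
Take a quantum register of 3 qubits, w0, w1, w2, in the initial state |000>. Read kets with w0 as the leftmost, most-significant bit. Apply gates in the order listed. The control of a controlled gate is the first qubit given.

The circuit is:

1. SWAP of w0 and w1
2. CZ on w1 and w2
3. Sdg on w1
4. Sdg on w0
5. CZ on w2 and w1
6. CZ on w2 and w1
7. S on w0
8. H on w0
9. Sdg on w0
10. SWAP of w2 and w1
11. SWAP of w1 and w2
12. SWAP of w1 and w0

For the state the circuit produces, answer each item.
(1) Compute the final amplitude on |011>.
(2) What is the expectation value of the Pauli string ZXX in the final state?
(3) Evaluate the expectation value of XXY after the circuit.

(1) The final state's coefficient on |011> equals 0. Key observation: steps 4-7 multiply out to the identity, so the circuit reduces to the remaining gates.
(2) The observable ZXX averages to 0.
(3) The observable XXY averages to 0.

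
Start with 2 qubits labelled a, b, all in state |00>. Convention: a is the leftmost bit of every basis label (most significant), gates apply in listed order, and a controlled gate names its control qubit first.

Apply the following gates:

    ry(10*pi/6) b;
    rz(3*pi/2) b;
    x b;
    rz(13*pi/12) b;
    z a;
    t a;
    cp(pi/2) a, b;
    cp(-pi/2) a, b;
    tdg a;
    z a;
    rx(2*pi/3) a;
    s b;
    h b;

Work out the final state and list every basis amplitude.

The final amplitudes are (sqrt(2) - sqrt(6)*exp(I*pi/12))*exp(5*I*pi/24)/8 on |00>, (sqrt(2) + sqrt(6)*exp(I*pi/12))*exp(5*I*pi/24)/8 on |01>, (3*sqrt(2) + sqrt(6)*exp(11*I*pi/12))*exp(19*I*pi/24)/8 on |10>, (-3*sqrt(2) + sqrt(6)*exp(11*I*pi/12))*exp(19*I*pi/24)/8 on |11>.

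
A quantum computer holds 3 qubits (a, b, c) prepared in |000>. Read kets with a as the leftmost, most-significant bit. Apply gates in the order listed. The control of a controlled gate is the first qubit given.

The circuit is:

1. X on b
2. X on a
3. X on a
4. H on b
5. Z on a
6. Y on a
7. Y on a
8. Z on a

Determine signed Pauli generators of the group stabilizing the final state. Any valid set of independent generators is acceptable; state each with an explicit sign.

One valid set of independent stabilizer generators is -IXI, +ZII, +IIZ (any independent generating set of the same group is equally correct). Key observation: gates 5-8 undo each other exactly, leaving only the rest of the circuit to track.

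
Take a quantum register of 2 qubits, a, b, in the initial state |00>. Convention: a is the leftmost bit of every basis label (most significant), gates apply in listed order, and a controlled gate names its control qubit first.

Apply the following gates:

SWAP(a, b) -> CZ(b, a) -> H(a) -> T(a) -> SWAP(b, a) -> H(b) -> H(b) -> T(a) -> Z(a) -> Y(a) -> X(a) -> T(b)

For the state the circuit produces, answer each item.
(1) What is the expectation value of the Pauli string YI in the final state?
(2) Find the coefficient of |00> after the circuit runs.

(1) The observable YI averages to 0. Key observation: gates 6-7 undo each other exactly, leaving only the rest of the circuit to track.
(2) The final state's coefficient on |00> equals sqrt(2)*I/2.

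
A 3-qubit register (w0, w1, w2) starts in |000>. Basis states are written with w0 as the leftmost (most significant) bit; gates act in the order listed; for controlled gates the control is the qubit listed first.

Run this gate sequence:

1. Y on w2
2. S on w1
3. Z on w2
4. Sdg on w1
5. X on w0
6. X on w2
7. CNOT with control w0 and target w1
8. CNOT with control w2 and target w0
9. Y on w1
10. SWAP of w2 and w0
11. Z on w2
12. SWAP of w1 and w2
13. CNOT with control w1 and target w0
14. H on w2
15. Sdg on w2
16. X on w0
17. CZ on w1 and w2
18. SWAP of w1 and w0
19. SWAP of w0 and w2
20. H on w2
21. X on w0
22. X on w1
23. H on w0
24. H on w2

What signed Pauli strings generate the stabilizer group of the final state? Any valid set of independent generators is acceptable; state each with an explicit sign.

The final state is stabilized by the group generated by +YII, -IZI, -IIZ; other independent generating sets are equally valid.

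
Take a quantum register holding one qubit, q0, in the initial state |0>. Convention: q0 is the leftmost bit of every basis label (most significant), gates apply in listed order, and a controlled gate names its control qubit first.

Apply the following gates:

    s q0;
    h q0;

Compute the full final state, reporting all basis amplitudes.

The resulting statevector has amplitude sqrt(2)/2 on |0>, sqrt(2)/2 on |1>.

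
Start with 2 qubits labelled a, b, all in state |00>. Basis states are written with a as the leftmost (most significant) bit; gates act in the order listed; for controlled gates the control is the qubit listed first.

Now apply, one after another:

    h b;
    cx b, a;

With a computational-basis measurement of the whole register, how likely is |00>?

A full measurement returns |00> with probability 1/2.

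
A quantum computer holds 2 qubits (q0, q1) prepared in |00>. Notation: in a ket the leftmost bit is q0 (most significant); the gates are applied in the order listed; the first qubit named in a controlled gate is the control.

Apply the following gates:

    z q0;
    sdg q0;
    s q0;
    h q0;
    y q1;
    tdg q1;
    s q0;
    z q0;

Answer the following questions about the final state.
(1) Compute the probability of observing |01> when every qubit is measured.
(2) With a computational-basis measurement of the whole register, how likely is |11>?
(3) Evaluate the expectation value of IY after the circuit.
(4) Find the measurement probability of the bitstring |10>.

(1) Outcome |01> occurs with probability 1/2.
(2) A full measurement returns |11> with probability 1/2.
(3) The expectation value of IY is 0.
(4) The probability of measuring |10> is 0.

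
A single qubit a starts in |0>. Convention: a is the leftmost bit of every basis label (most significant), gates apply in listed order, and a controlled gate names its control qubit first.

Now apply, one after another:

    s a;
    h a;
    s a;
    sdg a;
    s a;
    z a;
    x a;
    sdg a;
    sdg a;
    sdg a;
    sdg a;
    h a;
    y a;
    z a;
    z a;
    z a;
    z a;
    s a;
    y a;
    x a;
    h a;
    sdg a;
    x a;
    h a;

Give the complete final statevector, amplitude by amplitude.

The resulting statevector has amplitude -1/2 + I/2 on |0>, -1/2 + I/2 on |1>.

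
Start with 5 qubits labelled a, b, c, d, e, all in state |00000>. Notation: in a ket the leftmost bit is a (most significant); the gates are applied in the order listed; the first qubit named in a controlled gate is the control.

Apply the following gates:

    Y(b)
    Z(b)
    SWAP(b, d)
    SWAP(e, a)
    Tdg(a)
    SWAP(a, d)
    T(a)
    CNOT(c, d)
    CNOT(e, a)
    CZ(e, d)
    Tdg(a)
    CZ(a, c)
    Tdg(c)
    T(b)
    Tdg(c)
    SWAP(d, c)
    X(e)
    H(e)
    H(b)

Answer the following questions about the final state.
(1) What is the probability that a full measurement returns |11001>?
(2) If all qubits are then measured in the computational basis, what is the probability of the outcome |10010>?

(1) Outcome |11001> occurs with probability 1/4.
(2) The probability of measuring |10010> is 0.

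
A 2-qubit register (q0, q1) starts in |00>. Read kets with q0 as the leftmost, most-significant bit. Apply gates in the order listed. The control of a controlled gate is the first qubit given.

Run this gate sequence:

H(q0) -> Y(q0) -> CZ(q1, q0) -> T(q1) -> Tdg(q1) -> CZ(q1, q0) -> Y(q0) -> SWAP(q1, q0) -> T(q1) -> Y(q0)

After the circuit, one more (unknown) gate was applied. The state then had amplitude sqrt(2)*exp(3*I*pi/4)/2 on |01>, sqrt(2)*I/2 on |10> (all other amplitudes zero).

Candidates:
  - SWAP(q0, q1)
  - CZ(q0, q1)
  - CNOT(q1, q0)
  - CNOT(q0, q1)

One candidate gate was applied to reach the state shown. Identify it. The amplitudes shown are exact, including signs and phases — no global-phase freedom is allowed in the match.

The applied gate was CNOT(q1, q0).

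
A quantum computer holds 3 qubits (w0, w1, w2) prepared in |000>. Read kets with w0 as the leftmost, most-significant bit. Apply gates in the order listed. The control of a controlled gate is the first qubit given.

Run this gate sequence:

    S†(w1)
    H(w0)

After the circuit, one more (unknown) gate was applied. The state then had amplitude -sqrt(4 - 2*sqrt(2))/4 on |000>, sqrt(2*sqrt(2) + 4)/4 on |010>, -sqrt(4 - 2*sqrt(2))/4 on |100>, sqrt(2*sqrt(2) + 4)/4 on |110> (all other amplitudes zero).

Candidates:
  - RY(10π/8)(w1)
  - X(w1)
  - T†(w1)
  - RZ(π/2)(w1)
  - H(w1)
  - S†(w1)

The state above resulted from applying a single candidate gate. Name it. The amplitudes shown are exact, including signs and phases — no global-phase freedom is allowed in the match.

The unique candidate consistent with the amplitudes is RY(10π/8)(w1).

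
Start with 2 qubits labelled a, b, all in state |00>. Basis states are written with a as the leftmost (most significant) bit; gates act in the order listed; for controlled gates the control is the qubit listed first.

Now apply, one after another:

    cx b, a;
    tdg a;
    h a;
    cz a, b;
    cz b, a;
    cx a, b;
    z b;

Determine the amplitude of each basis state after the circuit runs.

After the circuit, the state carries amplitude sqrt(2)/2 on |00>, 0 on |01>, 0 on |10>, -sqrt(2)/2 on |11>.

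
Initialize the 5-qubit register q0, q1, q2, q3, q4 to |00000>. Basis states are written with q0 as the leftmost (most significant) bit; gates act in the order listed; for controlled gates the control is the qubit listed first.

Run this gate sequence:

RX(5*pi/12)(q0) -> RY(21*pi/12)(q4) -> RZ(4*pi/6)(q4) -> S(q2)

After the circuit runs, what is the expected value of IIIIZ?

The observable IIIIZ averages to sqrt(2)/2.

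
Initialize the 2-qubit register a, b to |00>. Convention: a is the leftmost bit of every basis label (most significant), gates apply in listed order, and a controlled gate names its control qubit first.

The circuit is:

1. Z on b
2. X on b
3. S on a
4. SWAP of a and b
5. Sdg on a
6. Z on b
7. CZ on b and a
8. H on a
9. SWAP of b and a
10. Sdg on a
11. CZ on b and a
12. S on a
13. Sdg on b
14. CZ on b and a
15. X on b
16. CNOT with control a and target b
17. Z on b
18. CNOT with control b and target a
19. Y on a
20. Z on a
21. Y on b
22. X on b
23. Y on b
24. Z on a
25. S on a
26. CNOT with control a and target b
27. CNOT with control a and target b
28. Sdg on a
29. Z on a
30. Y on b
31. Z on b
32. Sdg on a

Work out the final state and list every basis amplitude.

The final amplitudes are 0 on |00>, sqrt(2)*I/2 on |01>, -sqrt(2)*I/2 on |10>, 0 on |11>. Key observation: gates 23-30 undo each other exactly, leaving only the rest of the circuit to track.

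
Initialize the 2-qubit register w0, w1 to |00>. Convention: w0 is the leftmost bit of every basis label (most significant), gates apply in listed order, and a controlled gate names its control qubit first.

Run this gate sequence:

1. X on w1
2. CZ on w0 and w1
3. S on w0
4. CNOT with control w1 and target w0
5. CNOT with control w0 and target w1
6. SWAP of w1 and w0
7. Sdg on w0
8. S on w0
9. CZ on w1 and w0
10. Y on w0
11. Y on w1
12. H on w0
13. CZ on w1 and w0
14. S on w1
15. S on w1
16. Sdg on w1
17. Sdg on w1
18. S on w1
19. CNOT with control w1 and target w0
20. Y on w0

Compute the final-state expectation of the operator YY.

The expectation value of YY is 0. Key observation: the block from step 14 through step 17 cancels to the identity and can be dropped.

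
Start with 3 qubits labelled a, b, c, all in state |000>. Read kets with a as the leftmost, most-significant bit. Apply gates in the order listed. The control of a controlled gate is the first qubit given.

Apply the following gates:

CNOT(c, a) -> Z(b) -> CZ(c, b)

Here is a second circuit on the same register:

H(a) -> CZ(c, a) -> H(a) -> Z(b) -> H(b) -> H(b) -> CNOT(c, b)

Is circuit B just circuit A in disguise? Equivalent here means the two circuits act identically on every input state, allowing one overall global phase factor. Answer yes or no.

No: there is an input state on which the two circuits produce genuinely different outputs (not merely differing by a phase).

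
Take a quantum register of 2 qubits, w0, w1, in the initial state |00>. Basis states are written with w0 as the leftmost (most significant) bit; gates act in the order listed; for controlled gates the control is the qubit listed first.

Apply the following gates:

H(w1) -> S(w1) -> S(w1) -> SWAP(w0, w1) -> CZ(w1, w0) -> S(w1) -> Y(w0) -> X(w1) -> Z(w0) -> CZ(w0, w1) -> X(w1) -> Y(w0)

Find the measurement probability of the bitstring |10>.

The probability of measuring |10> is 1/2.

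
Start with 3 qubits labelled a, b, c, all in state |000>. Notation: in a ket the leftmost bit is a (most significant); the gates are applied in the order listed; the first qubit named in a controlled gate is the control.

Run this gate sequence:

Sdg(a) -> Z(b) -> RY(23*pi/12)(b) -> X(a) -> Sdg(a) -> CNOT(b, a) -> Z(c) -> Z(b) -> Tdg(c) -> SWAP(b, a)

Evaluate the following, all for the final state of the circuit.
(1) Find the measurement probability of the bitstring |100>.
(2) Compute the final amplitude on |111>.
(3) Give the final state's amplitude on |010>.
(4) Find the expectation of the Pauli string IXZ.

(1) Outcome |100> occurs with probability -sqrt(6)/8 - sqrt(2)/8 + 1/2.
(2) |111> carries amplitude 0 in the final state.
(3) The amplitude on |010> is I*sqrt(2 - sqrt(2))/4 + I*sqrt(3*sqrt(2) + 6)/4.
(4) In the final state, IXZ has expectation 0.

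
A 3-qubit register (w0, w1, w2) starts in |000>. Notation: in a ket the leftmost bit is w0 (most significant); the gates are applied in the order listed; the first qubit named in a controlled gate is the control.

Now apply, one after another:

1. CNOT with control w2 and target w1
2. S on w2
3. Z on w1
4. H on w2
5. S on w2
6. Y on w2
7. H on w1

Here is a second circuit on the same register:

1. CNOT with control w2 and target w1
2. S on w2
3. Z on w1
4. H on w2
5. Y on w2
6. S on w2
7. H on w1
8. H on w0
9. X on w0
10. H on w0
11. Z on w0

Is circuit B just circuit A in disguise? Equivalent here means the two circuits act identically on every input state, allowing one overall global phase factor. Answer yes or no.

No, they are not equivalent — no single phase factor reconciles the two unitaries.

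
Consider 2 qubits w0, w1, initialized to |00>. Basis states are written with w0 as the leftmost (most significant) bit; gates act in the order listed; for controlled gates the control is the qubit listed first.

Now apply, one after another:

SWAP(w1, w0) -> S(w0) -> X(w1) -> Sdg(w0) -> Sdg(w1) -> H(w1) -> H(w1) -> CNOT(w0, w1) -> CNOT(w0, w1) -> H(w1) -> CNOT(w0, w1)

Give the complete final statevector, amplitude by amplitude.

The resulting statevector has amplitude -sqrt(2)*I/2 on |00>, sqrt(2)*I/2 on |01>, 0 on |10>, 0 on |11>. Key observation: steps 6-7 multiply out to the identity, so the circuit reduces to the remaining gates.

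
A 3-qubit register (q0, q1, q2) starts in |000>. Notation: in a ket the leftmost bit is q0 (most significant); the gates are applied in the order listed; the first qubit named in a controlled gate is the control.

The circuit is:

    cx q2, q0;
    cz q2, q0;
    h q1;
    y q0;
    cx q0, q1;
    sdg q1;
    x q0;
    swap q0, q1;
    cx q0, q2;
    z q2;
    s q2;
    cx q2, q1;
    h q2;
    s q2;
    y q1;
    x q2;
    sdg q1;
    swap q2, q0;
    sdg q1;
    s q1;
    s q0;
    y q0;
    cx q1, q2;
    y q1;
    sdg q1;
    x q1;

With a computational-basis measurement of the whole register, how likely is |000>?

Outcome |000> occurs with probability 0.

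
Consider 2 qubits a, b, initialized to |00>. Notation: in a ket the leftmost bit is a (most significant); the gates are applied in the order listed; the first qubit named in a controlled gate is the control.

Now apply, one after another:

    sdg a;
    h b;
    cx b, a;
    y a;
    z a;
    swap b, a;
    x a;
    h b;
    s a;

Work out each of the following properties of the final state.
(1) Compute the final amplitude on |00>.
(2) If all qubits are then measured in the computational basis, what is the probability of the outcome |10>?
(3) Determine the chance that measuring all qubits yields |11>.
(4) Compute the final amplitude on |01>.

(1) |00> carries amplitude -I/2 in the final state.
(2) The probability of measuring |10> is 1/4.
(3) The probability of measuring |11> is 1/4.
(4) The amplitude on |01> is -I/2.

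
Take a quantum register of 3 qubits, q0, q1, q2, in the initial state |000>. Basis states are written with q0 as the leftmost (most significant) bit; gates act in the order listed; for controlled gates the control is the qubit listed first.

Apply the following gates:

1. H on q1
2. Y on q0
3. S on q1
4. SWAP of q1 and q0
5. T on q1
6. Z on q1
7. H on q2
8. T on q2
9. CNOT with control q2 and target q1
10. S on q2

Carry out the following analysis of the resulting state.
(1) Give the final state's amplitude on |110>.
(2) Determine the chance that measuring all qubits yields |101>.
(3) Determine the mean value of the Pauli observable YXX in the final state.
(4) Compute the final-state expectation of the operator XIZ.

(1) |110> carries amplitude exp(I*pi/4)/2 in the final state.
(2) Outcome |101> occurs with probability 1/4.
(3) The observable YXX averages to -sqrt(2)/2.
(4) The observable XIZ averages to 0.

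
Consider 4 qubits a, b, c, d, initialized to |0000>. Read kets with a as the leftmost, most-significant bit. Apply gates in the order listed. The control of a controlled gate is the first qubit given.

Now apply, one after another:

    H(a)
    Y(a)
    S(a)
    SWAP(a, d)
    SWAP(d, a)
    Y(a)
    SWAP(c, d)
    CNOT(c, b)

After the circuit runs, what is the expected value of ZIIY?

In the final state, ZIIY has expectation 0.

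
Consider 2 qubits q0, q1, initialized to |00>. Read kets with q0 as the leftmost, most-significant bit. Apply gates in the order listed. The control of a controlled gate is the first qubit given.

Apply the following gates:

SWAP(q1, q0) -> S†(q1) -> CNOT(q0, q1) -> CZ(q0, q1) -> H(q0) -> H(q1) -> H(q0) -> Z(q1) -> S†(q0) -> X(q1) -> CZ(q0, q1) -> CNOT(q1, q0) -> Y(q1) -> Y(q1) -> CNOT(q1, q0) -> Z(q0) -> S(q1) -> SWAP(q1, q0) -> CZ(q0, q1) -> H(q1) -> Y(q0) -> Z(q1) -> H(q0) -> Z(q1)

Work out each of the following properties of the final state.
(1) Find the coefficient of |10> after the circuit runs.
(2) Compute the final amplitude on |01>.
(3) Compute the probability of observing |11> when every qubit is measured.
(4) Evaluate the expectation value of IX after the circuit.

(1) The final state's coefficient on |10> equals sqrt(2)*(1 + I)/4.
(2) The final state's coefficient on |01> equals sqrt(2)*(1 - I)/4.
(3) Outcome |11> occurs with probability 1/4.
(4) The observable IX averages to 1.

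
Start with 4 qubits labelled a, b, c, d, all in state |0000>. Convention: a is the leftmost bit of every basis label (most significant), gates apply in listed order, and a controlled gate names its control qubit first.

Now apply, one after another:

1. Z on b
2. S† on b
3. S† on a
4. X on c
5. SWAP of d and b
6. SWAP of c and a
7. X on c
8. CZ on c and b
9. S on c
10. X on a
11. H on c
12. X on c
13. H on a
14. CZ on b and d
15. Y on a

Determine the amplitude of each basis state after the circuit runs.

The final amplitudes are -1/2 on |0000>, 1/2 on |0010>, 1/2 on |1000>, -1/2 on |1010>, and 0 on every other basis state.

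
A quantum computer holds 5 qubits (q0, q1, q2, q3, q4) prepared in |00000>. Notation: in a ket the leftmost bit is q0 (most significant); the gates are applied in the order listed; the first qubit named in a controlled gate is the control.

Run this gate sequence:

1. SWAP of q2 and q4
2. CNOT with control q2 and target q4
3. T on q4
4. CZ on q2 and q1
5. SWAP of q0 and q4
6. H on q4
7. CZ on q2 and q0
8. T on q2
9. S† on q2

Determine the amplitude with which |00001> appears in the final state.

The final state's coefficient on |00001> equals sqrt(2)/2.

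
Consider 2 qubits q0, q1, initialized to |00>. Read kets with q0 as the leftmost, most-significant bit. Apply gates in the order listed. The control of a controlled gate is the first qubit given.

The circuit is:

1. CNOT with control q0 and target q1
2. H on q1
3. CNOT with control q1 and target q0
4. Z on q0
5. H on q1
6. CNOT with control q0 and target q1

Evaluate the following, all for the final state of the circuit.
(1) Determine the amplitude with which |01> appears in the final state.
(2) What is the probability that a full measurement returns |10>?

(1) |01> carries amplitude 1/2 in the final state.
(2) The probability of measuring |10> is 1/4.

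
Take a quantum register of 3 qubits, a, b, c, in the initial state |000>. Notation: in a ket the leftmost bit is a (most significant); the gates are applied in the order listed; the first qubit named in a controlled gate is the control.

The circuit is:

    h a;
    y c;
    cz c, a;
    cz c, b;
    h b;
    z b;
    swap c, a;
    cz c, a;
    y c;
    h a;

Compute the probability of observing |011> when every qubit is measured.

Outcome |011> occurs with probability 1/8.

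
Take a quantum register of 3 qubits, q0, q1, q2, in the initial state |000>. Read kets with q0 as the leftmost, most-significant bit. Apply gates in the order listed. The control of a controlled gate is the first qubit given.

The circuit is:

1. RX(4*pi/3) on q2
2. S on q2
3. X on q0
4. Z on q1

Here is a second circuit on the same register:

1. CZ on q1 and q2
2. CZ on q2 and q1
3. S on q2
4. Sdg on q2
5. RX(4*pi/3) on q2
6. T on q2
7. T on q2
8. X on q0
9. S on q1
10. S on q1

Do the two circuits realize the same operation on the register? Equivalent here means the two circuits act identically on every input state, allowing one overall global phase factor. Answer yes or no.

Yes — the two circuits implement the same unitary up to a global phase.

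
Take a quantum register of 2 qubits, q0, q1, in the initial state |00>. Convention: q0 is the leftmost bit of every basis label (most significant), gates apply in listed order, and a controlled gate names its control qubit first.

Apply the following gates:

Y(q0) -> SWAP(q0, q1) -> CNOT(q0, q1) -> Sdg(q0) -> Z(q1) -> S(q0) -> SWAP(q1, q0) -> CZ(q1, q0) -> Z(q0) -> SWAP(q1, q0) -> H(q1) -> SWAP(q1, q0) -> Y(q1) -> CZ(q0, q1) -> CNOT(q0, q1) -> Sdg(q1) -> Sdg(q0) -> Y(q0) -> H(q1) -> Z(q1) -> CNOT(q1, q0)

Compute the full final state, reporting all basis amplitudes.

After the circuit, the state carries amplitude 1/2 on |00>, -1/2 on |01>, -1/2 on |10>, -1/2 on |11>.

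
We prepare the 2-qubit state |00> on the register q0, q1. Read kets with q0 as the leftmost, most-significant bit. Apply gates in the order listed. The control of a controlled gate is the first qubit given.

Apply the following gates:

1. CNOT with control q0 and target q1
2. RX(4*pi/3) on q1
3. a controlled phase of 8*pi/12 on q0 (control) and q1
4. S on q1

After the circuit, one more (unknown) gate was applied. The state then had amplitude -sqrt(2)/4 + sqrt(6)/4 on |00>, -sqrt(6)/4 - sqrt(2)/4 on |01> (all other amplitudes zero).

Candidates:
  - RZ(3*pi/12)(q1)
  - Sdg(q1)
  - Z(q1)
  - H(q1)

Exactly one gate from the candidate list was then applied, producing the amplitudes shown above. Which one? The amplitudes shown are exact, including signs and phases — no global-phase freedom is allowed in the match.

The applied gate was H(q1).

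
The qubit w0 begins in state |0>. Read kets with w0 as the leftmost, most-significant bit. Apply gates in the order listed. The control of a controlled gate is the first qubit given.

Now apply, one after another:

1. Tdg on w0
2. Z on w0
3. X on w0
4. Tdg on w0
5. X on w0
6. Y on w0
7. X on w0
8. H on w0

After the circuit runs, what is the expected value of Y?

The expectation value of Y is 0.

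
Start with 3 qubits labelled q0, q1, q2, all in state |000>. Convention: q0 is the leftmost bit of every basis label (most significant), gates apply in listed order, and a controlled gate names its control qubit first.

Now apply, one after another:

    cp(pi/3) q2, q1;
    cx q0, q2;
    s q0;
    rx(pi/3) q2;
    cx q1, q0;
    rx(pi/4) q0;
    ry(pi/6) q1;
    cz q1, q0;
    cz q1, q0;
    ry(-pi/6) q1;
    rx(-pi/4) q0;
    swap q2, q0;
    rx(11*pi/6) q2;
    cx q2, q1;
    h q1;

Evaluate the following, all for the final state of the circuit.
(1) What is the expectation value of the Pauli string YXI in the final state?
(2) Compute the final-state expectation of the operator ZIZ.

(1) The expectation value of YXI is -3/4. Key observation: the block from step 6 through step 11 cancels to the identity and can be dropped.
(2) The expectation value of ZIZ is sqrt(3)/4.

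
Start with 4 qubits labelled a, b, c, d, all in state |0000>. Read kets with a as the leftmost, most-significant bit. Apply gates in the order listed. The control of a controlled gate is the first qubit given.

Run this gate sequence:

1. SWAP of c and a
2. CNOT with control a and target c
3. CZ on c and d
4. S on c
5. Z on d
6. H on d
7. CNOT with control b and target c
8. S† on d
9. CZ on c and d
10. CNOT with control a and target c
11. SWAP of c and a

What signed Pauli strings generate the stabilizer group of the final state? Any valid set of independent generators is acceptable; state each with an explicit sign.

The stabilizer group can be generated by -IIIY, +ZIII, +IZII, +IIZI, among other valid generating sets.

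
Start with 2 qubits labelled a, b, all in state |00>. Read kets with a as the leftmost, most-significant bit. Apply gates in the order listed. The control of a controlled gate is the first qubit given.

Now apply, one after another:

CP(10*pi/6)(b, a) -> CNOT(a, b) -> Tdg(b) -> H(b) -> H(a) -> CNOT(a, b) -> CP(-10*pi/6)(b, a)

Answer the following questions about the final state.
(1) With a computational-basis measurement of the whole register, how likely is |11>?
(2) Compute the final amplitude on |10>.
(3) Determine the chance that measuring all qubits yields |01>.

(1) The probability of measuring |11> is 1/4.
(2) The final state's coefficient on |10> equals 1/2.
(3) Outcome |01> occurs with probability 1/4.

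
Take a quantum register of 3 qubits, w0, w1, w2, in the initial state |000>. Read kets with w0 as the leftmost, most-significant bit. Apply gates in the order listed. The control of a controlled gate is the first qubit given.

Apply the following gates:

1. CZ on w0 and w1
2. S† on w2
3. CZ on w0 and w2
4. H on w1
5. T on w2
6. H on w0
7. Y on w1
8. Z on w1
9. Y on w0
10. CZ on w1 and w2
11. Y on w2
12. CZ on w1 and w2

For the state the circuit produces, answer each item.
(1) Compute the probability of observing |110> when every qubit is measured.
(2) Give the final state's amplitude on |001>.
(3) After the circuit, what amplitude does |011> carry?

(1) The probability of measuring |110> is 0.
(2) |001> carries amplitude -I/2 in the final state.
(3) The amplitude on |011> is I/2.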